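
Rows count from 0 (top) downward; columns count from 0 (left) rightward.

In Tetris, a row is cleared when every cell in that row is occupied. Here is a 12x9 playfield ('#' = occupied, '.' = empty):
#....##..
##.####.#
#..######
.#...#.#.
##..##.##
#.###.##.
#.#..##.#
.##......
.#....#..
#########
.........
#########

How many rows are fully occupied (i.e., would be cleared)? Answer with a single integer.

Answer: 2

Derivation:
Check each row:
  row 0: 6 empty cells -> not full
  row 1: 2 empty cells -> not full
  row 2: 2 empty cells -> not full
  row 3: 6 empty cells -> not full
  row 4: 3 empty cells -> not full
  row 5: 3 empty cells -> not full
  row 6: 4 empty cells -> not full
  row 7: 7 empty cells -> not full
  row 8: 7 empty cells -> not full
  row 9: 0 empty cells -> FULL (clear)
  row 10: 9 empty cells -> not full
  row 11: 0 empty cells -> FULL (clear)
Total rows cleared: 2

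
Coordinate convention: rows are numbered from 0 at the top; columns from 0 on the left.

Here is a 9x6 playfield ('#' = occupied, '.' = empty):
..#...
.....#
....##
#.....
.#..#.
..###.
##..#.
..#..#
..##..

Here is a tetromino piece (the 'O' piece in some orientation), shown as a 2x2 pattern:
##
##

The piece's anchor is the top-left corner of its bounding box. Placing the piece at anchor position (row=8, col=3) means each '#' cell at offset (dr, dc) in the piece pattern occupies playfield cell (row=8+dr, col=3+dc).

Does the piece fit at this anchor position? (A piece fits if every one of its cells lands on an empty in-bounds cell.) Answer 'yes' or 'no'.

Answer: no

Derivation:
Check each piece cell at anchor (8, 3):
  offset (0,0) -> (8,3): occupied ('#') -> FAIL
  offset (0,1) -> (8,4): empty -> OK
  offset (1,0) -> (9,3): out of bounds -> FAIL
  offset (1,1) -> (9,4): out of bounds -> FAIL
All cells valid: no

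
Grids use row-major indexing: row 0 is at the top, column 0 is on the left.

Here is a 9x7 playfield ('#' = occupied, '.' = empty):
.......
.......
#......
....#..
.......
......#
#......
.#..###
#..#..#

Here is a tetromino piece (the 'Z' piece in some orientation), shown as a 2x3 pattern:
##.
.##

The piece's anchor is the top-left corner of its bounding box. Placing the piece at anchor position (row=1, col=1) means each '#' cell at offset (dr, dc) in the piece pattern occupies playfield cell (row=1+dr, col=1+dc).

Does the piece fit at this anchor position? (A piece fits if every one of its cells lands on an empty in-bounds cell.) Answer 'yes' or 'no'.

Answer: yes

Derivation:
Check each piece cell at anchor (1, 1):
  offset (0,0) -> (1,1): empty -> OK
  offset (0,1) -> (1,2): empty -> OK
  offset (1,1) -> (2,2): empty -> OK
  offset (1,2) -> (2,3): empty -> OK
All cells valid: yes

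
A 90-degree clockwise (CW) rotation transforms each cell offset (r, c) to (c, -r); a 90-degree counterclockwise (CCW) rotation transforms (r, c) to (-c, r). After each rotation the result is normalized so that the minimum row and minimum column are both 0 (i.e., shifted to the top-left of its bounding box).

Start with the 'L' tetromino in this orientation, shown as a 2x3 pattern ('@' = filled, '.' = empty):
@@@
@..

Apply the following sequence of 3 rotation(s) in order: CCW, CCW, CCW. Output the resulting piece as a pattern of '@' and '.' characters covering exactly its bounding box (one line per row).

Answer: @@
.@
.@

Derivation:
Start:
@@@
@..
After rotation 1 (CCW):
@.
@.
@@
After rotation 2 (CCW):
..@
@@@
After rotation 3 (CCW):
@@
.@
.@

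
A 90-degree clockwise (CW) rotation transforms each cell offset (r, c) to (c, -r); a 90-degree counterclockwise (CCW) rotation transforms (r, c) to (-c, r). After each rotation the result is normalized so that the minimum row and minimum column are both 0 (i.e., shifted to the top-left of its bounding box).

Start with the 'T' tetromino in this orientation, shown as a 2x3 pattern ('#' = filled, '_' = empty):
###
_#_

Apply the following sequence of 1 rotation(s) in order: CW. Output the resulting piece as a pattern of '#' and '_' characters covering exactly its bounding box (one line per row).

Answer: _#
##
_#

Derivation:
Start:
###
_#_
After rotation 1 (CW):
_#
##
_#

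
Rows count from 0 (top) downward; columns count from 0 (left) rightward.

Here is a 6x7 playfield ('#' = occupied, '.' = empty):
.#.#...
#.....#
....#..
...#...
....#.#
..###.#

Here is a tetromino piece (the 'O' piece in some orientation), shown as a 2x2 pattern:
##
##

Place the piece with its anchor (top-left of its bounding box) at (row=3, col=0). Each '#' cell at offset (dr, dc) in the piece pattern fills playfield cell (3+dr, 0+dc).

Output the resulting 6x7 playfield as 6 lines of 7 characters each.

Fill (3+0,0+0) = (3,0)
Fill (3+0,0+1) = (3,1)
Fill (3+1,0+0) = (4,0)
Fill (3+1,0+1) = (4,1)

Answer: .#.#...
#.....#
....#..
##.#...
##..#.#
..###.#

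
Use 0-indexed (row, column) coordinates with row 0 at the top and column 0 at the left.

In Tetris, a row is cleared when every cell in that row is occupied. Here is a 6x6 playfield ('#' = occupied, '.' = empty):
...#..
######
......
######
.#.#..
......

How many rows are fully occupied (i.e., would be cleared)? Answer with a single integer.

Check each row:
  row 0: 5 empty cells -> not full
  row 1: 0 empty cells -> FULL (clear)
  row 2: 6 empty cells -> not full
  row 3: 0 empty cells -> FULL (clear)
  row 4: 4 empty cells -> not full
  row 5: 6 empty cells -> not full
Total rows cleared: 2

Answer: 2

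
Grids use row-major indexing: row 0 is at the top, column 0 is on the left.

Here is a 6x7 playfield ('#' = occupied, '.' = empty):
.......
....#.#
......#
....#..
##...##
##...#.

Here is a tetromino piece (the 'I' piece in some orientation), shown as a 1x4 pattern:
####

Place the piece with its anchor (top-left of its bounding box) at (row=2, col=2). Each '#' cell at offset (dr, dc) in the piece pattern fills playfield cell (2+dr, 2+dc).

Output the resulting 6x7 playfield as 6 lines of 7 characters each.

Fill (2+0,2+0) = (2,2)
Fill (2+0,2+1) = (2,3)
Fill (2+0,2+2) = (2,4)
Fill (2+0,2+3) = (2,5)

Answer: .......
....#.#
..#####
....#..
##...##
##...#.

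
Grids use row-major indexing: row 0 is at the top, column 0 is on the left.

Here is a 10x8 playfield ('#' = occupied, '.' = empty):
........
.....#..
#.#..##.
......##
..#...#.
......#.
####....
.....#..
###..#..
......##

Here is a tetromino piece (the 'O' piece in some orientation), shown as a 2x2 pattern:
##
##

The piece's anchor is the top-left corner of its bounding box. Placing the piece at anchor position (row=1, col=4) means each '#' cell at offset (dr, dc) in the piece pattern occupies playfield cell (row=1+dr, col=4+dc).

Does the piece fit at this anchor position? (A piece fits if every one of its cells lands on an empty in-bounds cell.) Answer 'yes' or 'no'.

Check each piece cell at anchor (1, 4):
  offset (0,0) -> (1,4): empty -> OK
  offset (0,1) -> (1,5): occupied ('#') -> FAIL
  offset (1,0) -> (2,4): empty -> OK
  offset (1,1) -> (2,5): occupied ('#') -> FAIL
All cells valid: no

Answer: no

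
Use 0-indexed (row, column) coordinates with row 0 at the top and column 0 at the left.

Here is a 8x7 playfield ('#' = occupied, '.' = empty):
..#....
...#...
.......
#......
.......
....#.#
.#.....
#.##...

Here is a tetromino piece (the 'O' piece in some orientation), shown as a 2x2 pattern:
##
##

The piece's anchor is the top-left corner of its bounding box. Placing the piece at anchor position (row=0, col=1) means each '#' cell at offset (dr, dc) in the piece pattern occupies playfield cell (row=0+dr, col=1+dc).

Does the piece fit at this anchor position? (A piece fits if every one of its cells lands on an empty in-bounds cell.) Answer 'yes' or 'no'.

Answer: no

Derivation:
Check each piece cell at anchor (0, 1):
  offset (0,0) -> (0,1): empty -> OK
  offset (0,1) -> (0,2): occupied ('#') -> FAIL
  offset (1,0) -> (1,1): empty -> OK
  offset (1,1) -> (1,2): empty -> OK
All cells valid: no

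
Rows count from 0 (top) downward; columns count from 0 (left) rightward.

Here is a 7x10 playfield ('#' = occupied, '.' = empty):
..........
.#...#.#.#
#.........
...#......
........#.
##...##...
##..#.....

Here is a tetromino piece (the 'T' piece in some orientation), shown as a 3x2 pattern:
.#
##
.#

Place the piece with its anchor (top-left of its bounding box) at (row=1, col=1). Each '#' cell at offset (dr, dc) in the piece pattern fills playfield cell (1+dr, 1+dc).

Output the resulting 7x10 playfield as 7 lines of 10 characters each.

Answer: ..........
.##..#.#.#
###.......
..##......
........#.
##...##...
##..#.....

Derivation:
Fill (1+0,1+1) = (1,2)
Fill (1+1,1+0) = (2,1)
Fill (1+1,1+1) = (2,2)
Fill (1+2,1+1) = (3,2)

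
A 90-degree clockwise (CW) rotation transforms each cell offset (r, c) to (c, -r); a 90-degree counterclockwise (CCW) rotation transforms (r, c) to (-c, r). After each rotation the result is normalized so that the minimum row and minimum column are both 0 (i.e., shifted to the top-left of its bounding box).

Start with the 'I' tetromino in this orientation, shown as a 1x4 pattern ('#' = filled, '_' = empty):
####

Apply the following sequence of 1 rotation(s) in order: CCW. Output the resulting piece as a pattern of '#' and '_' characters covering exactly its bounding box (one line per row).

Start:
####
After rotation 1 (CCW):
#
#
#
#

Answer: #
#
#
#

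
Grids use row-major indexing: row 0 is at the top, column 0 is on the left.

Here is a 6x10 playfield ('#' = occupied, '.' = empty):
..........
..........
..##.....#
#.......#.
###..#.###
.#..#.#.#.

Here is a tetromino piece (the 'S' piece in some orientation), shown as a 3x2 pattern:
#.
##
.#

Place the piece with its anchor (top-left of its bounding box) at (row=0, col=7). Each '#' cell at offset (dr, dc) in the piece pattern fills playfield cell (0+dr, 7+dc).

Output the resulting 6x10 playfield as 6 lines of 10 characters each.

Answer: .......#..
.......##.
..##....##
#.......#.
###..#.###
.#..#.#.#.

Derivation:
Fill (0+0,7+0) = (0,7)
Fill (0+1,7+0) = (1,7)
Fill (0+1,7+1) = (1,8)
Fill (0+2,7+1) = (2,8)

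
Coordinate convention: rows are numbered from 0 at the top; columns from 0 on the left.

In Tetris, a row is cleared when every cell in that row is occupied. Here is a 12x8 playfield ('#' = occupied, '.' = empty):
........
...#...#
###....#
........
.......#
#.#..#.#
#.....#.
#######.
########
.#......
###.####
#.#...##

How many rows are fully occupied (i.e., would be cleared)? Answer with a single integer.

Check each row:
  row 0: 8 empty cells -> not full
  row 1: 6 empty cells -> not full
  row 2: 4 empty cells -> not full
  row 3: 8 empty cells -> not full
  row 4: 7 empty cells -> not full
  row 5: 4 empty cells -> not full
  row 6: 6 empty cells -> not full
  row 7: 1 empty cell -> not full
  row 8: 0 empty cells -> FULL (clear)
  row 9: 7 empty cells -> not full
  row 10: 1 empty cell -> not full
  row 11: 4 empty cells -> not full
Total rows cleared: 1

Answer: 1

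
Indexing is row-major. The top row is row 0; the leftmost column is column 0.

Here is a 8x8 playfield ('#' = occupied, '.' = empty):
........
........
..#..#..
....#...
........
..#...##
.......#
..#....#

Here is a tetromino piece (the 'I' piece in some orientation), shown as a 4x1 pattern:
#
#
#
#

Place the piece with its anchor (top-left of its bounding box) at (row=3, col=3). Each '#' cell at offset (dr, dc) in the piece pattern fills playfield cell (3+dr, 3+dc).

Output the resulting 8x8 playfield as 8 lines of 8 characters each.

Fill (3+0,3+0) = (3,3)
Fill (3+1,3+0) = (4,3)
Fill (3+2,3+0) = (5,3)
Fill (3+3,3+0) = (6,3)

Answer: ........
........
..#..#..
...##...
...#....
..##..##
...#...#
..#....#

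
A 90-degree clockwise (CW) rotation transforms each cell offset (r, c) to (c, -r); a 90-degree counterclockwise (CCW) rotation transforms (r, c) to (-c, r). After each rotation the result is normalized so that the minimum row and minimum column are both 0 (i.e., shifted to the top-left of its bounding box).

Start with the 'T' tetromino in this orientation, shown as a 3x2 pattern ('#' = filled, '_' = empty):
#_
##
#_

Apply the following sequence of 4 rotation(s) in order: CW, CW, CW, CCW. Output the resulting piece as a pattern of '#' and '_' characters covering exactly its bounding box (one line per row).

Start:
#_
##
#_
After rotation 1 (CW):
###
_#_
After rotation 2 (CW):
_#
##
_#
After rotation 3 (CW):
_#_
###
After rotation 4 (CCW):
_#
##
_#

Answer: _#
##
_#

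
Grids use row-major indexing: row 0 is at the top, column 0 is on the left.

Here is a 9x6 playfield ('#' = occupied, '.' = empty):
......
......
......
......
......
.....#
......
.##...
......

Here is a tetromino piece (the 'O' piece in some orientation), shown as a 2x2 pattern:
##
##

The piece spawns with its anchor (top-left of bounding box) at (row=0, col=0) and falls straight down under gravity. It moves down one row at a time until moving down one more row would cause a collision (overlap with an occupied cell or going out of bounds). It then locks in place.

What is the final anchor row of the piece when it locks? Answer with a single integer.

Spawn at (row=0, col=0). Try each row:
  row 0: fits
  row 1: fits
  row 2: fits
  row 3: fits
  row 4: fits
  row 5: fits
  row 6: blocked -> lock at row 5

Answer: 5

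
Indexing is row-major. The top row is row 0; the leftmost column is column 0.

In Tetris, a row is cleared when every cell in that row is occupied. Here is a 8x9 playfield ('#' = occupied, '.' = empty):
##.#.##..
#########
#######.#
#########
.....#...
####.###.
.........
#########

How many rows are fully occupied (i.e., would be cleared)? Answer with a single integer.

Answer: 3

Derivation:
Check each row:
  row 0: 4 empty cells -> not full
  row 1: 0 empty cells -> FULL (clear)
  row 2: 1 empty cell -> not full
  row 3: 0 empty cells -> FULL (clear)
  row 4: 8 empty cells -> not full
  row 5: 2 empty cells -> not full
  row 6: 9 empty cells -> not full
  row 7: 0 empty cells -> FULL (clear)
Total rows cleared: 3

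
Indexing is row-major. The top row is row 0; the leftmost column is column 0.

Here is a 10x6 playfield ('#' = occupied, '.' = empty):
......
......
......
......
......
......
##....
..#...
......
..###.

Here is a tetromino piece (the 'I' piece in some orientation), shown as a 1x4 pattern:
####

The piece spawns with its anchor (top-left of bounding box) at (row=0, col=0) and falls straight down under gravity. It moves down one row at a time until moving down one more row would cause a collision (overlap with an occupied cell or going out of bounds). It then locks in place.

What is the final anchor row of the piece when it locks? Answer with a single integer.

Answer: 5

Derivation:
Spawn at (row=0, col=0). Try each row:
  row 0: fits
  row 1: fits
  row 2: fits
  row 3: fits
  row 4: fits
  row 5: fits
  row 6: blocked -> lock at row 5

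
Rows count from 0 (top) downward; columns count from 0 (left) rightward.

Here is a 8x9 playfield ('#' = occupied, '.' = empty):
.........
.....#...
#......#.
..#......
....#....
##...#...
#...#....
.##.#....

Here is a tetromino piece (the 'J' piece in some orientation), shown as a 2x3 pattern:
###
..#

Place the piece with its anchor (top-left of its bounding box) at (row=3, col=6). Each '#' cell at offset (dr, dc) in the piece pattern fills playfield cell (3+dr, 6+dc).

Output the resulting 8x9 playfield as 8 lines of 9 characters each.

Fill (3+0,6+0) = (3,6)
Fill (3+0,6+1) = (3,7)
Fill (3+0,6+2) = (3,8)
Fill (3+1,6+2) = (4,8)

Answer: .........
.....#...
#......#.
..#...###
....#...#
##...#...
#...#....
.##.#....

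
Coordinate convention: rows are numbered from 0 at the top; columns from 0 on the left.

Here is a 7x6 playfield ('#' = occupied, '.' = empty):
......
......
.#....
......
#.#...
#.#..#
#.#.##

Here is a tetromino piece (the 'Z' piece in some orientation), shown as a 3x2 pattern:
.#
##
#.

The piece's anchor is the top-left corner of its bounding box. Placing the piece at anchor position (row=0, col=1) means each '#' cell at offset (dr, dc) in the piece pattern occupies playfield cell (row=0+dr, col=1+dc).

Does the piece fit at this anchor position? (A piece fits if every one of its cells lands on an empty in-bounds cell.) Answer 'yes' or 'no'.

Check each piece cell at anchor (0, 1):
  offset (0,1) -> (0,2): empty -> OK
  offset (1,0) -> (1,1): empty -> OK
  offset (1,1) -> (1,2): empty -> OK
  offset (2,0) -> (2,1): occupied ('#') -> FAIL
All cells valid: no

Answer: no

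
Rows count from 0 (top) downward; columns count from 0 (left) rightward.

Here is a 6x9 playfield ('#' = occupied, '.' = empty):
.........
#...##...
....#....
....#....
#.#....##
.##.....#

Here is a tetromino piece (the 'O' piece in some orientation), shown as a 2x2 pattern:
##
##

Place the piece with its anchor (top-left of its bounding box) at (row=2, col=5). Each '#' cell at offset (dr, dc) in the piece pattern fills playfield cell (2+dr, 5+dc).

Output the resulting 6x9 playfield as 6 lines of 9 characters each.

Fill (2+0,5+0) = (2,5)
Fill (2+0,5+1) = (2,6)
Fill (2+1,5+0) = (3,5)
Fill (2+1,5+1) = (3,6)

Answer: .........
#...##...
....###..
....###..
#.#....##
.##.....#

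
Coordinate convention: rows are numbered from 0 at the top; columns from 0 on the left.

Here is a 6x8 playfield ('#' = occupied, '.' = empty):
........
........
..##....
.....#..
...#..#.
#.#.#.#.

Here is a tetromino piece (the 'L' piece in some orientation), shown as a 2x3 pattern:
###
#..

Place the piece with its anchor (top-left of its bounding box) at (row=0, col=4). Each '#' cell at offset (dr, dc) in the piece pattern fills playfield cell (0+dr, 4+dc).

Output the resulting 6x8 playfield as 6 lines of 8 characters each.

Fill (0+0,4+0) = (0,4)
Fill (0+0,4+1) = (0,5)
Fill (0+0,4+2) = (0,6)
Fill (0+1,4+0) = (1,4)

Answer: ....###.
....#...
..##....
.....#..
...#..#.
#.#.#.#.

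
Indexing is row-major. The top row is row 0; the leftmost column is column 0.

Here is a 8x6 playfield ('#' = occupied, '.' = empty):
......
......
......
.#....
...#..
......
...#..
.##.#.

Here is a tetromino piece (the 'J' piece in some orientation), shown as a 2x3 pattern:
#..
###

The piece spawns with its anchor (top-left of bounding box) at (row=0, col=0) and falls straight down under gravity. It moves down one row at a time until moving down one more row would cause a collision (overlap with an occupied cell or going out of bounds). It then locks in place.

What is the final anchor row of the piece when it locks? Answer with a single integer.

Spawn at (row=0, col=0). Try each row:
  row 0: fits
  row 1: fits
  row 2: blocked -> lock at row 1

Answer: 1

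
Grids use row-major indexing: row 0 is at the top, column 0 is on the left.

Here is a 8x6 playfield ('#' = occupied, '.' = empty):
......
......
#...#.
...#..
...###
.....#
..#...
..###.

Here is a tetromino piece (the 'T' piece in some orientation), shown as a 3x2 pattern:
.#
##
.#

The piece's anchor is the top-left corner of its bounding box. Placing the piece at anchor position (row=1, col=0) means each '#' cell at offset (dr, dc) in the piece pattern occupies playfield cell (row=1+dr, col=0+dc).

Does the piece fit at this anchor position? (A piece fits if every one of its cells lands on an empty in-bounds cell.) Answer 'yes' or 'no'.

Check each piece cell at anchor (1, 0):
  offset (0,1) -> (1,1): empty -> OK
  offset (1,0) -> (2,0): occupied ('#') -> FAIL
  offset (1,1) -> (2,1): empty -> OK
  offset (2,1) -> (3,1): empty -> OK
All cells valid: no

Answer: no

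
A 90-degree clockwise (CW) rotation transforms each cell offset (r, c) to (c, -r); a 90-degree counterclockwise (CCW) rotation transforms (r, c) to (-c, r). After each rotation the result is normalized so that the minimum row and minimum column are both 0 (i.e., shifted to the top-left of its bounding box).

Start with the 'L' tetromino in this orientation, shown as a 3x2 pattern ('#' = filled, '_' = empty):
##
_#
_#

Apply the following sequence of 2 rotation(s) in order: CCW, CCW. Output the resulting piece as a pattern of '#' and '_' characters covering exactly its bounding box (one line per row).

Start:
##
_#
_#
After rotation 1 (CCW):
###
#__
After rotation 2 (CCW):
#_
#_
##

Answer: #_
#_
##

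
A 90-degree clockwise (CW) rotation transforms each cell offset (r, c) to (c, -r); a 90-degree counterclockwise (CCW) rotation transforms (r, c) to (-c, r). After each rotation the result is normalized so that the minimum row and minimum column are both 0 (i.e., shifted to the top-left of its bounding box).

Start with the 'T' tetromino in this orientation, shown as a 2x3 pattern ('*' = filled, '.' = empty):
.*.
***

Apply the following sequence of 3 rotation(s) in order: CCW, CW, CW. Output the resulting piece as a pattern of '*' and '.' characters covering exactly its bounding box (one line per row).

Start:
.*.
***
After rotation 1 (CCW):
.*
**
.*
After rotation 2 (CW):
.*.
***
After rotation 3 (CW):
*.
**
*.

Answer: *.
**
*.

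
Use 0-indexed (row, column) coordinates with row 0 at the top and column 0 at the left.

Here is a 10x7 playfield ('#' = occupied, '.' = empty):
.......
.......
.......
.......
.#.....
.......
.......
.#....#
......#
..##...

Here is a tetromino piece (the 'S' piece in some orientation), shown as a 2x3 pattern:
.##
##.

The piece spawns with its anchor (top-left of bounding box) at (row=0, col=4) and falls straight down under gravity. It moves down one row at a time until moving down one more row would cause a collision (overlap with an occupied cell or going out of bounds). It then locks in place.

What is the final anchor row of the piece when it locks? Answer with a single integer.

Answer: 6

Derivation:
Spawn at (row=0, col=4). Try each row:
  row 0: fits
  row 1: fits
  row 2: fits
  row 3: fits
  row 4: fits
  row 5: fits
  row 6: fits
  row 7: blocked -> lock at row 6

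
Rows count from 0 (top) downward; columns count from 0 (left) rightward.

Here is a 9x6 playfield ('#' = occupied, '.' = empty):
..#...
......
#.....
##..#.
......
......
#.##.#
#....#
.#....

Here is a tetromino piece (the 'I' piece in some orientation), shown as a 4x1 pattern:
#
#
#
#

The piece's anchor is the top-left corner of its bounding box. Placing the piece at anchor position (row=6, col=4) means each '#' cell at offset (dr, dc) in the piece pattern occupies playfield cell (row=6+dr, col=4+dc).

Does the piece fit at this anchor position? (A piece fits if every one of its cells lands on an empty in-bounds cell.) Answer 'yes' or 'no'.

Answer: no

Derivation:
Check each piece cell at anchor (6, 4):
  offset (0,0) -> (6,4): empty -> OK
  offset (1,0) -> (7,4): empty -> OK
  offset (2,0) -> (8,4): empty -> OK
  offset (3,0) -> (9,4): out of bounds -> FAIL
All cells valid: no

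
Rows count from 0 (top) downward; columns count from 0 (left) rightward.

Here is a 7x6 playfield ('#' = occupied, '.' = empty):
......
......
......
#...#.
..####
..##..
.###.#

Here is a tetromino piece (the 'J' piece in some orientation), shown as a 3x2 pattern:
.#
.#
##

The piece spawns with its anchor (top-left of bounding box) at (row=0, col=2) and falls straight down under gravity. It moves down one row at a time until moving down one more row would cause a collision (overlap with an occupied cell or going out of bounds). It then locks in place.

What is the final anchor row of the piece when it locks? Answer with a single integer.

Answer: 1

Derivation:
Spawn at (row=0, col=2). Try each row:
  row 0: fits
  row 1: fits
  row 2: blocked -> lock at row 1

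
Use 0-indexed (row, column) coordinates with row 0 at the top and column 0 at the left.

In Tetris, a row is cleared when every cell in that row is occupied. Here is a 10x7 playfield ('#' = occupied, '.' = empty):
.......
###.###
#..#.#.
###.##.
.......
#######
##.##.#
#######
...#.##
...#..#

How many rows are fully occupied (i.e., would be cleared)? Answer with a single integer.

Answer: 2

Derivation:
Check each row:
  row 0: 7 empty cells -> not full
  row 1: 1 empty cell -> not full
  row 2: 4 empty cells -> not full
  row 3: 2 empty cells -> not full
  row 4: 7 empty cells -> not full
  row 5: 0 empty cells -> FULL (clear)
  row 6: 2 empty cells -> not full
  row 7: 0 empty cells -> FULL (clear)
  row 8: 4 empty cells -> not full
  row 9: 5 empty cells -> not full
Total rows cleared: 2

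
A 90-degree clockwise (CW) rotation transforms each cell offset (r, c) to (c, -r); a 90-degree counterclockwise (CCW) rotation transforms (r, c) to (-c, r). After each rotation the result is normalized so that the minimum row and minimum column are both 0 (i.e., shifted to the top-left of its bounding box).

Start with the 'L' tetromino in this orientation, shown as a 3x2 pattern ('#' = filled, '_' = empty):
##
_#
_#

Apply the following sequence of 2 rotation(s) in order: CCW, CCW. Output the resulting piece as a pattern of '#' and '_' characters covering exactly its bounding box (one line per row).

Answer: #_
#_
##

Derivation:
Start:
##
_#
_#
After rotation 1 (CCW):
###
#__
After rotation 2 (CCW):
#_
#_
##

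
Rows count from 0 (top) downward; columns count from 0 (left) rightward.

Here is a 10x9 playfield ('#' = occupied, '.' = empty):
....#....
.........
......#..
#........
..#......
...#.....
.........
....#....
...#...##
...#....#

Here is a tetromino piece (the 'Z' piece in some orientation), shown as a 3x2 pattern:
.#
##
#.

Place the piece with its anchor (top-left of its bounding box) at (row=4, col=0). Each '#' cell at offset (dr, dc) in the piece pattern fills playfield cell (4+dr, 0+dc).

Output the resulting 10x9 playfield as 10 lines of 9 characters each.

Answer: ....#....
.........
......#..
#........
.##......
##.#.....
#........
....#....
...#...##
...#....#

Derivation:
Fill (4+0,0+1) = (4,1)
Fill (4+1,0+0) = (5,0)
Fill (4+1,0+1) = (5,1)
Fill (4+2,0+0) = (6,0)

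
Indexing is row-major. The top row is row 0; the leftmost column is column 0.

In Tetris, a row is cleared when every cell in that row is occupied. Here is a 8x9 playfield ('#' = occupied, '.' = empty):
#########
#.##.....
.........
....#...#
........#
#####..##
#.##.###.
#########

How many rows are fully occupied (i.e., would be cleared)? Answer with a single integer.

Answer: 2

Derivation:
Check each row:
  row 0: 0 empty cells -> FULL (clear)
  row 1: 6 empty cells -> not full
  row 2: 9 empty cells -> not full
  row 3: 7 empty cells -> not full
  row 4: 8 empty cells -> not full
  row 5: 2 empty cells -> not full
  row 6: 3 empty cells -> not full
  row 7: 0 empty cells -> FULL (clear)
Total rows cleared: 2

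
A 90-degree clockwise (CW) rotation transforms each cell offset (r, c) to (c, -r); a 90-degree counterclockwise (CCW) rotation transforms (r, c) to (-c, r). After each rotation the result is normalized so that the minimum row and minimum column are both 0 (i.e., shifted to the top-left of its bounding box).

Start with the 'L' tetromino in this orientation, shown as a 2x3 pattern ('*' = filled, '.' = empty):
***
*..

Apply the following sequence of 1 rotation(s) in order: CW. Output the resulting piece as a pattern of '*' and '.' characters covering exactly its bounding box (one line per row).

Start:
***
*..
After rotation 1 (CW):
**
.*
.*

Answer: **
.*
.*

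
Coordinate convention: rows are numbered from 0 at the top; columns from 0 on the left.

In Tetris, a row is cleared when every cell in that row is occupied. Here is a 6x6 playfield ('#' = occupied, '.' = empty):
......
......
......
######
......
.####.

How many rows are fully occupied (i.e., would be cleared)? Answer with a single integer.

Check each row:
  row 0: 6 empty cells -> not full
  row 1: 6 empty cells -> not full
  row 2: 6 empty cells -> not full
  row 3: 0 empty cells -> FULL (clear)
  row 4: 6 empty cells -> not full
  row 5: 2 empty cells -> not full
Total rows cleared: 1

Answer: 1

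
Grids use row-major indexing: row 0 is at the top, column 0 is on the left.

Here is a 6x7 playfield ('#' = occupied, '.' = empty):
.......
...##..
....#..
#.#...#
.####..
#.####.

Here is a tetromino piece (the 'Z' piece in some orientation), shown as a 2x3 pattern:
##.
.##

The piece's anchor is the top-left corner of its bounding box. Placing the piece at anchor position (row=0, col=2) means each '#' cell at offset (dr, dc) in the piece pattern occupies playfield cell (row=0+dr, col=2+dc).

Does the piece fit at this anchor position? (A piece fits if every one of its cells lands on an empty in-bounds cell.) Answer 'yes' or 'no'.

Check each piece cell at anchor (0, 2):
  offset (0,0) -> (0,2): empty -> OK
  offset (0,1) -> (0,3): empty -> OK
  offset (1,1) -> (1,3): occupied ('#') -> FAIL
  offset (1,2) -> (1,4): occupied ('#') -> FAIL
All cells valid: no

Answer: no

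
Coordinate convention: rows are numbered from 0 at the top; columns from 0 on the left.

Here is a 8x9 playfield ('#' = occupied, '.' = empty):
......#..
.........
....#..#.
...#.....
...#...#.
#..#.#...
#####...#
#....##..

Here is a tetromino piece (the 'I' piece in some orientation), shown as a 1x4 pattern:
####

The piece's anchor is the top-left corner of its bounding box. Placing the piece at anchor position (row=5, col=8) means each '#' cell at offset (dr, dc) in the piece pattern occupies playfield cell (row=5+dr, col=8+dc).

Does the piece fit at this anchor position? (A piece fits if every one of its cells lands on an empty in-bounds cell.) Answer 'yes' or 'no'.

Answer: no

Derivation:
Check each piece cell at anchor (5, 8):
  offset (0,0) -> (5,8): empty -> OK
  offset (0,1) -> (5,9): out of bounds -> FAIL
  offset (0,2) -> (5,10): out of bounds -> FAIL
  offset (0,3) -> (5,11): out of bounds -> FAIL
All cells valid: no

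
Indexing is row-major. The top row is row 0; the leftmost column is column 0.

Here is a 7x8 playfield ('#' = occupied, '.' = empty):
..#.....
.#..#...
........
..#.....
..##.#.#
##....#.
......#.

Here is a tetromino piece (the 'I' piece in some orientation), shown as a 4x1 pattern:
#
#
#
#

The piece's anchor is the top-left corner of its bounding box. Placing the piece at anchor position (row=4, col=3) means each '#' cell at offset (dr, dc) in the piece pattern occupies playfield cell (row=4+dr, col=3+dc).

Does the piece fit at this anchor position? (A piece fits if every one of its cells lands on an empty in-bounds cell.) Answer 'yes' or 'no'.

Answer: no

Derivation:
Check each piece cell at anchor (4, 3):
  offset (0,0) -> (4,3): occupied ('#') -> FAIL
  offset (1,0) -> (5,3): empty -> OK
  offset (2,0) -> (6,3): empty -> OK
  offset (3,0) -> (7,3): out of bounds -> FAIL
All cells valid: no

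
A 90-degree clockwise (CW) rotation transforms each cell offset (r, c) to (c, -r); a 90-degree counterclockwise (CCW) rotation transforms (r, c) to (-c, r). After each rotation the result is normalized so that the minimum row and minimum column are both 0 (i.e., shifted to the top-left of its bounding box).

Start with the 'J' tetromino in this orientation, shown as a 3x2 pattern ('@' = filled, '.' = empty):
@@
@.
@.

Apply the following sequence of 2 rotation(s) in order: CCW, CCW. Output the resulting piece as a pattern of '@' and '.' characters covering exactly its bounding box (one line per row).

Answer: .@
.@
@@

Derivation:
Start:
@@
@.
@.
After rotation 1 (CCW):
@..
@@@
After rotation 2 (CCW):
.@
.@
@@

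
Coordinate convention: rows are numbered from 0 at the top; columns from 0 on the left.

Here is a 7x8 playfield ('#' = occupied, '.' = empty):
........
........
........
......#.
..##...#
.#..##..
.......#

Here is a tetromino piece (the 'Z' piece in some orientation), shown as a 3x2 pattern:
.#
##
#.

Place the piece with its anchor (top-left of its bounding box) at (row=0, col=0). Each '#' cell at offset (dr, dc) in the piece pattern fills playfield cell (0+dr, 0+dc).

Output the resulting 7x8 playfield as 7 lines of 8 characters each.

Answer: .#......
##......
#.......
......#.
..##...#
.#..##..
.......#

Derivation:
Fill (0+0,0+1) = (0,1)
Fill (0+1,0+0) = (1,0)
Fill (0+1,0+1) = (1,1)
Fill (0+2,0+0) = (2,0)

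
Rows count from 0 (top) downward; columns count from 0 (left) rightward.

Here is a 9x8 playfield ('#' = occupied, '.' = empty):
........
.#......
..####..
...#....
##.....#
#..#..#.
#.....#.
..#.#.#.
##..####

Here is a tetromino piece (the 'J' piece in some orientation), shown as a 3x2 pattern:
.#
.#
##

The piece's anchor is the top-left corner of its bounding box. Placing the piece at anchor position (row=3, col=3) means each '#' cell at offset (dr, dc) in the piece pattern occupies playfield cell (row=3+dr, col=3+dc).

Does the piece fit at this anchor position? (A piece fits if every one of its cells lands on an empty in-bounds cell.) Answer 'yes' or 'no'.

Check each piece cell at anchor (3, 3):
  offset (0,1) -> (3,4): empty -> OK
  offset (1,1) -> (4,4): empty -> OK
  offset (2,0) -> (5,3): occupied ('#') -> FAIL
  offset (2,1) -> (5,4): empty -> OK
All cells valid: no

Answer: no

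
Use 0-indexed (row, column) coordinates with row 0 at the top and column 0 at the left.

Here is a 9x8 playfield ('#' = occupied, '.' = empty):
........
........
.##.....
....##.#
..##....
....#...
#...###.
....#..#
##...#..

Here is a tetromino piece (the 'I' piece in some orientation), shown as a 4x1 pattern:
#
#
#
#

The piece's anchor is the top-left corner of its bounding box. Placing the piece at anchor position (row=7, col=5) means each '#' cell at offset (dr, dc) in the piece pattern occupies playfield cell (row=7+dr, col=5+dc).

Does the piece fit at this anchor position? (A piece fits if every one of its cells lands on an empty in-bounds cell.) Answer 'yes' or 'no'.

Check each piece cell at anchor (7, 5):
  offset (0,0) -> (7,5): empty -> OK
  offset (1,0) -> (8,5): occupied ('#') -> FAIL
  offset (2,0) -> (9,5): out of bounds -> FAIL
  offset (3,0) -> (10,5): out of bounds -> FAIL
All cells valid: no

Answer: no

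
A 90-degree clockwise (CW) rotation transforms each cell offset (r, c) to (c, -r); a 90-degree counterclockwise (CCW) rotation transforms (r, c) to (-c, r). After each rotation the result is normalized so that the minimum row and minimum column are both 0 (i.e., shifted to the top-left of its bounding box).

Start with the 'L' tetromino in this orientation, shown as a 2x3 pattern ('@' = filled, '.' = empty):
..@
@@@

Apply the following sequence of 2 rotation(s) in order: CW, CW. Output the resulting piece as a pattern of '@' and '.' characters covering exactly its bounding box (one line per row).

Answer: @@@
@..

Derivation:
Start:
..@
@@@
After rotation 1 (CW):
@.
@.
@@
After rotation 2 (CW):
@@@
@..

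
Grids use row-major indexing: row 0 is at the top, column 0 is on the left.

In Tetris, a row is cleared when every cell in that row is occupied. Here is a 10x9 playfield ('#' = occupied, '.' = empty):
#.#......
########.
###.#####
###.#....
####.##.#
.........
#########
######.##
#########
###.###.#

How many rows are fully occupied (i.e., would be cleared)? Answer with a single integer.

Check each row:
  row 0: 7 empty cells -> not full
  row 1: 1 empty cell -> not full
  row 2: 1 empty cell -> not full
  row 3: 5 empty cells -> not full
  row 4: 2 empty cells -> not full
  row 5: 9 empty cells -> not full
  row 6: 0 empty cells -> FULL (clear)
  row 7: 1 empty cell -> not full
  row 8: 0 empty cells -> FULL (clear)
  row 9: 2 empty cells -> not full
Total rows cleared: 2

Answer: 2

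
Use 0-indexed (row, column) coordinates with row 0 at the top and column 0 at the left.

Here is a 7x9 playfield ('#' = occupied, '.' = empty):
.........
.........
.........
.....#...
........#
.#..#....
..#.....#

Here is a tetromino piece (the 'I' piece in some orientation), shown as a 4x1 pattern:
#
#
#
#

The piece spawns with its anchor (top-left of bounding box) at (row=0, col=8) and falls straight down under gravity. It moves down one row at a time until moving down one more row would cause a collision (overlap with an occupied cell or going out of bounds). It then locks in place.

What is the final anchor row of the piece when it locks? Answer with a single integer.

Answer: 0

Derivation:
Spawn at (row=0, col=8). Try each row:
  row 0: fits
  row 1: blocked -> lock at row 0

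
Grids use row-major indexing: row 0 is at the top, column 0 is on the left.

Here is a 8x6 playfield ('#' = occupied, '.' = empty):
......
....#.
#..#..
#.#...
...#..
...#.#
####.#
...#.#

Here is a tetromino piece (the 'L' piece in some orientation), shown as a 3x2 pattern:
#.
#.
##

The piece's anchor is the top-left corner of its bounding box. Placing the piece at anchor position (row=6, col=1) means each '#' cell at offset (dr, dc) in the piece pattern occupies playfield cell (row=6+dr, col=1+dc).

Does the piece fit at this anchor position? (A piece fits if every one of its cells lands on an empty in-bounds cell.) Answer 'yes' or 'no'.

Check each piece cell at anchor (6, 1):
  offset (0,0) -> (6,1): occupied ('#') -> FAIL
  offset (1,0) -> (7,1): empty -> OK
  offset (2,0) -> (8,1): out of bounds -> FAIL
  offset (2,1) -> (8,2): out of bounds -> FAIL
All cells valid: no

Answer: no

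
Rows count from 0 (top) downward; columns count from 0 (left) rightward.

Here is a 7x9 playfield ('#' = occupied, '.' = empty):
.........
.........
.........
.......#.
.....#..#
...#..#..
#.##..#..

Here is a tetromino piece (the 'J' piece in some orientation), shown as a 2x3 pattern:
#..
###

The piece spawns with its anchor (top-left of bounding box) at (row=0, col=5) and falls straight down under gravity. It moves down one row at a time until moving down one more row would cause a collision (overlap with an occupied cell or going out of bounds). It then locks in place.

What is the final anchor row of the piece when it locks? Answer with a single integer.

Spawn at (row=0, col=5). Try each row:
  row 0: fits
  row 1: fits
  row 2: blocked -> lock at row 1

Answer: 1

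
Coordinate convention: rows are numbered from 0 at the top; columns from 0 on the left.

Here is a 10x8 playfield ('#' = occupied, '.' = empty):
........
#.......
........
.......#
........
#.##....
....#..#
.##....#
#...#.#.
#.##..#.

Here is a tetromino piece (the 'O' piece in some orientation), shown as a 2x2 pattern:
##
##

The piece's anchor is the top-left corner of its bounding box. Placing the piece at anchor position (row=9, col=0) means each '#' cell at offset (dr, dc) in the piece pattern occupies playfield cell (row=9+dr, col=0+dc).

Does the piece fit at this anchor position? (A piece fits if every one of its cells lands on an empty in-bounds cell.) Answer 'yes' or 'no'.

Check each piece cell at anchor (9, 0):
  offset (0,0) -> (9,0): occupied ('#') -> FAIL
  offset (0,1) -> (9,1): empty -> OK
  offset (1,0) -> (10,0): out of bounds -> FAIL
  offset (1,1) -> (10,1): out of bounds -> FAIL
All cells valid: no

Answer: no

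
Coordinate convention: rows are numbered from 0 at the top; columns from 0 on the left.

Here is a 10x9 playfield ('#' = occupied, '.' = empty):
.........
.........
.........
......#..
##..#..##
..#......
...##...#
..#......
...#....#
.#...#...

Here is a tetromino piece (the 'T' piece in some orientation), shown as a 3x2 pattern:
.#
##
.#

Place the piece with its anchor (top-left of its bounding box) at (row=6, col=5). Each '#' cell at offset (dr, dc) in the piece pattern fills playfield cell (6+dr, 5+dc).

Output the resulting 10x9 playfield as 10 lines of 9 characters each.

Fill (6+0,5+1) = (6,6)
Fill (6+1,5+0) = (7,5)
Fill (6+1,5+1) = (7,6)
Fill (6+2,5+1) = (8,6)

Answer: .........
.........
.........
......#..
##..#..##
..#......
...##.#.#
..#..##..
...#..#.#
.#...#...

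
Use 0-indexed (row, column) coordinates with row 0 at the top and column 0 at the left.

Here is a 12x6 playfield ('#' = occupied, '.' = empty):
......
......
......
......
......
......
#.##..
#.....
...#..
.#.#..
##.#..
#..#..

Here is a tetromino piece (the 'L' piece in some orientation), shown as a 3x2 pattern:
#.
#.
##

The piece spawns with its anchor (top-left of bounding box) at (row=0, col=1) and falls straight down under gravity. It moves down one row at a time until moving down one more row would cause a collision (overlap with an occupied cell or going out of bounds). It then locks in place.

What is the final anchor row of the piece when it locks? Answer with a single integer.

Answer: 3

Derivation:
Spawn at (row=0, col=1). Try each row:
  row 0: fits
  row 1: fits
  row 2: fits
  row 3: fits
  row 4: blocked -> lock at row 3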